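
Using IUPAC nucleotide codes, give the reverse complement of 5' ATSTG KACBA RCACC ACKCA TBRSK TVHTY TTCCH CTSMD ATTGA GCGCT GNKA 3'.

Standard pairs A↔T, G↔C; ambiguity codes pair R↔Y, M↔K, S↔S, B↔V, D↔H, N↔N. Complement (TASACMTGVTYGTGGTGMGTAVYSMABDARAAGGDGASKHTAACTCGCGACNMT), then reverse for 5'→3'.

5′-TMNCAGCGCTCAATHKSAGDGGAARADBAMSYVATGMGTGGTGYTVGTMCASAT-3′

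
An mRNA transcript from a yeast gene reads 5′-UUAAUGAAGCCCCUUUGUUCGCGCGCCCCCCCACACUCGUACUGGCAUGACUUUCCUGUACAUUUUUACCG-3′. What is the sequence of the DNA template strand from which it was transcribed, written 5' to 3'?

Replace U with T to get the coding DNA strand: TTAATGAAGCCCCTTTGTTCGCGCGCCCCCCCACACTCGTACTGGCATGACTTTCCTGTACATTTTTACCG. The template strand is its reverse complement (complement AATTACTTCGGGGAAACAAGCGCGCGGGGGGGTGTGAGCATGACCGTACTGAAAGGACATGTAAAAATGGC, then reverse).

5'-CGGTAAAAATGTACAGGAAAGTCATGCCAGTACGAGTGTGGGGGGGCGCGCGAACAAAGGGGCTTCATTAA-3'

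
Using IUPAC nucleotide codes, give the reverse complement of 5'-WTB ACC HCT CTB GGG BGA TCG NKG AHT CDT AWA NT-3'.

5'-ANTWTAHGADTCMNCGATCVCCCVAGAGDGGTVAW-3'

Standard pairs A↔T, G↔C; ambiguity codes pair K↔M, W↔W, B↔V, D↔H, N↔N. Complement (WAVTGGDGAGAVCCCVCTAGCNMCTDAGHATWTNA), then reverse for 5'→3'.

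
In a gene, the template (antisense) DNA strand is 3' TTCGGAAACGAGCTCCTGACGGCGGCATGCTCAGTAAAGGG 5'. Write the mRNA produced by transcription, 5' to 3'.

5'-AAGCCUUUGCUCGAGGACUGCCGCCGUACGAGUCAUUUCCC-3'

Reading the template 3'→5' as shown, RNA polymerase pairs each base (A→U, T→A, G↔C) to build mRNA 5'→3' directly.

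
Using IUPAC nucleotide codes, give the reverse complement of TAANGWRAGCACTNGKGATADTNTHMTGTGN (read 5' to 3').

Standard pairs A↔T, G↔C; ambiguity codes pair R↔Y, M↔K, W↔W, D↔H, N↔N. Complement (ATTNCWYTCGTGANCMCTATHANADKACACN), then reverse for 5'→3'.

5'-NCACAKDANAHTATCMCNAGTGCTYWCNTTA-3'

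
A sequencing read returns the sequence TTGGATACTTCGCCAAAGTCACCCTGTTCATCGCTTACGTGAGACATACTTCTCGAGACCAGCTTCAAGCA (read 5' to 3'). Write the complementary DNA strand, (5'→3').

5'-TGCTTGAAGCTGGTCTCGAGAAGTATGTCTCACGTAAGCGATGAACAGGGTGACTTTGGCGAAGTATCCAA-3'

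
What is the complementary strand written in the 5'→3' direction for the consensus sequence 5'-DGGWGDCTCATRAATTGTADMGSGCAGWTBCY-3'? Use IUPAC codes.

5'-RGVAWCTGCSCKHTACAATTYATGAGHCWCCH-3'

Standard pairs A↔T, G↔C; ambiguity codes pair R↔Y, M↔K, W↔W, S↔S, B↔V, D↔H. Complement (HCCWCHGAGTAYTTAACATHKCSCGTCWAVGR), then reverse for 5'→3'.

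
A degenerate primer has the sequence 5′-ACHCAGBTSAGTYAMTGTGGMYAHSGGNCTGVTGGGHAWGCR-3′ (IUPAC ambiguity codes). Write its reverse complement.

5'-YGCWTDCCCABCAGNCCSDTRKCCACAKTRACTSAVCTGDGT-3'

Standard pairs A↔T, G↔C; ambiguity codes pair R↔Y, M↔K, W↔W, S↔S, B↔V, H↔D, N↔N. Complement (TGDGTCVASTCARTKACACCKRTDSCCNGACBACCCDTWCGY), then reverse for 5'→3'.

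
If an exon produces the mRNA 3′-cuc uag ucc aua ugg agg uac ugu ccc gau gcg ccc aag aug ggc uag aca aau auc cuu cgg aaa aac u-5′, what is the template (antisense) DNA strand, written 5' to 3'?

Written 5'→3' the mRNA is UCAAAAAGGCUUCCUAUAAACAGAUCGGGUAGAACCCGCGUAGCCCUGUCAUGGAGGUAUACCUGAUCUC, so the coding DNA strand is TCAAAAAGGCTTCCTATAAACAGATCGGGTAGAACCCGCGTAGCCCTGTCATGGAGGTATACCTGATCTC. The template is its reverse complement.

5'-GAGATCAGGTATACCTCCATGACAGGGCTACGCGGGTTCTACCCGATCTGTTTATAGGAAGCCTTTTTGA-3'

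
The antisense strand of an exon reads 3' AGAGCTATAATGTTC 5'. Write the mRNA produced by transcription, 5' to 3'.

5'-UCUCGAUAUUACAAG-3'

Reading the template 3'→5' as shown, RNA polymerase pairs each base (A→U, T→A, G↔C) to build mRNA 5'→3' directly.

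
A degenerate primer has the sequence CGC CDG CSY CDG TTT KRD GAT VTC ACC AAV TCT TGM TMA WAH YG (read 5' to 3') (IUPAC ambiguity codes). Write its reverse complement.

Standard pairs A↔T, G↔C; ambiguity codes pair R↔Y, M↔K, W↔W, S↔S, D↔H, V↔B. Complement (GCGGHCGSRGHCAAAMYHCTABAGTGGTTBAGAACKAKTWTDRC), then reverse for 5'→3'.

5′-CRDTWTKAKCAAGABTTGGTGABATCHYMAAACHGRSGCHGGCG-3′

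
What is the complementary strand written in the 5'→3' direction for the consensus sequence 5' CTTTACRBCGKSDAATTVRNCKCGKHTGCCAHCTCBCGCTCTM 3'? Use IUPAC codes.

Standard pairs A↔T, G↔C; ambiguity codes pair R↔Y, M↔K, S↔S, B↔V, D↔H, N↔N. Complement (GAAATGYVGCMSHTTAABYNGMGCMDACGGTDGAGVGCGAGAK), then reverse for 5'→3'.

5'-KAGAGCGVGAGDTGGCADMCGMGNYBAATTHSMCGVYGTAAAG-3'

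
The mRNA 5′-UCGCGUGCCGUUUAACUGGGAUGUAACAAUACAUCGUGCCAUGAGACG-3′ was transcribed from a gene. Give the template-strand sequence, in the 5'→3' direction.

Replace U with T to get the coding DNA strand: TCGCGTGCCGTTTAACTGGGATGTAACAATACATCGTGCCATGAGACG. The template strand is its reverse complement (complement AGCGCACGGCAAATTGACCCTACATTGTTATGTAGCACGGTACTCTGC, then reverse).

5'-CGTCTCATGGCACGATGTATTGTTACATCCCAGTTAAACGGCACGCGA-3'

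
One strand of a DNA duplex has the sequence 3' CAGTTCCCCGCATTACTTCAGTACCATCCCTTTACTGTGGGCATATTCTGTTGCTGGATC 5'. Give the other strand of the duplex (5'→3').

5′-GTCAAGGGGCGTAATGAAGTCATGGTAGGGAAATGACACCCGTATAAGACAACGACCTAG-3′

The strand is given 3'→5', so its complement runs 5'→3' in the same left-to-right order: pair each base A↔T, G↔C.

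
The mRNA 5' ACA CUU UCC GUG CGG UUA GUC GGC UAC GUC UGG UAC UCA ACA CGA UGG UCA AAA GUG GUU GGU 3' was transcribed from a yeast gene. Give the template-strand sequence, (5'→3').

Replace U with T to get the coding DNA strand: ACACTTTCCGTGCGGTTAGTCGGCTACGTCTGGTACTCAACACGATGGTCAAAAGTGGTTGGT. The template strand is its reverse complement (complement TGTGAAAGGCACGCCAATCAGCCGATGCAGACCATGAGTTGTGCTACCAGTTTTCACCAACCA, then reverse).

5'-ACCAACCACTTTTGACCATCGTGTTGAGTACCAGACGTAGCCGACTAACCGCACGGAAAGTGT-3'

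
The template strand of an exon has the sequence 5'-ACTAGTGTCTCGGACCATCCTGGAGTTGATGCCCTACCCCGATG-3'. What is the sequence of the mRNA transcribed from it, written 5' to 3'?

5'-CAUCGGGGUAGGGCAUCAACUCCAGGAUGGUCCGAGACACUAGU-3'

RNA polymerase reads the template 3'→5' and synthesizes mRNA 5'→3' by base-pairing (A→U, T→A, G↔C). The complement of the template is TGATCACAGAGCCTGGTAGGACCTCAACTACGGGATGGGGCTAC; antiparallel, so 5'→3' the coding strand is CATCGGGGTAGGGCATCAACTCCAGGATGGTCCGAGACACTAGT. Replace T with U for the mRNA.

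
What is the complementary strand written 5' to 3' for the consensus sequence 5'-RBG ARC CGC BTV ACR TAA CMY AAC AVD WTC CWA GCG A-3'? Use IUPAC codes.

5'-TCGCTWGGAWHBTGTTRKGTTAYGTBAVGCGGYTCVY-3'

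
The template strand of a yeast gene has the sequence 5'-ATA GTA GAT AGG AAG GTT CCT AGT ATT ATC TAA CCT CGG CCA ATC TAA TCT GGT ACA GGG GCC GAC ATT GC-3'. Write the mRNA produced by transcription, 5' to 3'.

RNA polymerase reads the template 3'→5' and synthesizes mRNA 5'→3' by base-pairing (A→U, T→A, G↔C). The complement of the template is TATCATCTATCCTTCCAAGGATCATAATAGATTGGAGCCGGTTAGATTAGACCATGTCCCCGGCTGTAACG; antiparallel, so 5'→3' the coding strand is GCAATGTCGGCCCCTGTACCAGATTAGATTGGCCGAGGTTAGATAATACTAGGAACCTTCCTATCTACTAT. Replace T with U for the mRNA.

5′-GCAAUGUCGGCCCCUGUACCAGAUUAGAUUGGCCGAGGUUAGAUAAUACUAGGAACCUUCCUAUCUACUAU-3′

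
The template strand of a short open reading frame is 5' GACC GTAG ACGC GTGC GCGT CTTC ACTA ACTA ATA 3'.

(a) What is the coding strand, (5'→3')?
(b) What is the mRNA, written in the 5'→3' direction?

(a) The coding strand is the reverse complement of the template: complement CTGGCATCTGCGCACGCGCAGAAGTGATTGATTAT, then reverse.
(b) mRNA has the coding-strand sequence with T→U.

(a) 5'-TATTAGTTAGTGAAGACGCGCACGCGTCTACGGTC-3'
(b) 5'-UAUUAGUUAGUGAAGACGCGCACGCGUCUACGGUC-3'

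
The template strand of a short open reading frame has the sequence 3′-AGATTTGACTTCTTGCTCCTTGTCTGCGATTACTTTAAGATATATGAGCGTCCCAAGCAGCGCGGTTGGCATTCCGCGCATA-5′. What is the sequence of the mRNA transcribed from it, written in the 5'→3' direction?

Reading the template 3'→5' as shown, RNA polymerase pairs each base (A→U, T→A, G↔C) to build mRNA 5'→3' directly.

5'-UCUAAACUGAAGAACGAGGAACAGACGCUAAUGAAAUUCUAUAUACUCGCAGGGUUCGUCGCGCCAACCGUAAGGCGCGUAU-3'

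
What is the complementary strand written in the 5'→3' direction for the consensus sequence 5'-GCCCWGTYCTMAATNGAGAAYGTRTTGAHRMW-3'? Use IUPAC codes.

5′-WKYDTCAAYACRTTCTCNATTKAGRACWGGGC-3′

Standard pairs A↔T, G↔C; ambiguity codes pair R↔Y, M↔K, W↔W, H↔D, N↔N. Complement (CGGGWCARGAKTTANCTCTTRCAYAACTDYKW), then reverse for 5'→3'.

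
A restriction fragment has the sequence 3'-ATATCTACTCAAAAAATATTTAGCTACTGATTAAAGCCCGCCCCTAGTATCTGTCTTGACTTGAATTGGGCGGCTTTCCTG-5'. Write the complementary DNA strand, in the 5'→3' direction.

5'-TATAGATGAGTTTTTTATAAATCGATGACTAATTTCGGGCGGGGATCATAGACAGAACTGAACTTAACCCGCCGAAAGGAC-3'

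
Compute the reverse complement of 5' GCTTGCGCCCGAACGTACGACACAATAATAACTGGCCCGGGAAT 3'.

5′-ATTCCCGGGCCAGTTATTATTGTGTCGTACGTTCGGGCGCAAGC-3′

Complement each base (A↔T, G↔C): CGAACGCGGGCTTGCATGCTGTGTTATTATTGACCGGGCCCTTA. Then reverse.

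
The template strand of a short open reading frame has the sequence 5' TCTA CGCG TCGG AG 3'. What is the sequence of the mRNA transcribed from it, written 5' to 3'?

RNA polymerase reads the template 3'→5' and synthesizes mRNA 5'→3' by base-pairing (A→U, T→A, G↔C). The complement of the template is AGATGCGCAGCCTC; antiparallel, so 5'→3' the coding strand is CTCCGACGCGTAGA. Replace T with U for the mRNA.

5'-CUCCGACGCGUAGA-3'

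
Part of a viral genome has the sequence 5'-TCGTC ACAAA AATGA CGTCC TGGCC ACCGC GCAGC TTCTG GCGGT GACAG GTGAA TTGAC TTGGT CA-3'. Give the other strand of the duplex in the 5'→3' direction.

The complement of TCGTCACAAAAATGACGTCCTGGCCACCGCGCAGCTTCTGGCGGTGACAGGTGAATTGACTTGGTCA is AGCAGTGTTTTTACTGCAGGACCGGTGGCGCGTCGAAGACCGCCACTGTCCACTTAACTGAACCAGT (A↔T, G↔C). DNA strands are antiparallel, so the complementary strand runs 3'→5'; reversing gives the 5'→3' form.

5'-TGACCAAGTCAATTCACCTGTCACCGCCAGAAGCTGCGCGGTGGCCAGGACGTCATTTTTGTGACGA-3'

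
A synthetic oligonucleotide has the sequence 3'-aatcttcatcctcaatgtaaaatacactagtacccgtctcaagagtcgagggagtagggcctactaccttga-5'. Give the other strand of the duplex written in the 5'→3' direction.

The strand is given 3'→5', so its complement runs 5'→3' in the same left-to-right order: pair each base A↔T, G↔C.

5'-TTAGAAGTAGGAGTTACATTTTATGTGATCATGGGCAGAGTTCTCAGCTCCCTCATCCCGGATGATGGAACT-3'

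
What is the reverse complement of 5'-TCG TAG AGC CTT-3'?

Complement each base (A↔T, G↔C): AGCATCTCGGAA. Then reverse.

5'-AAGGCTCTACGA-3'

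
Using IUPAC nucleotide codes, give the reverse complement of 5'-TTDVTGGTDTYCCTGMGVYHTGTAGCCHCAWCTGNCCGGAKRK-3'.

Standard pairs A↔T, G↔C; ambiguity codes pair R↔Y, M↔K, W↔W, D↔H, V↔B, N↔N. Complement (AAHBACCAHARGGACKCBRDACATCGGDGTWGACNGGCCTMYM), then reverse for 5'→3'.

5'-MYMTCCGGNCAGWTGDGGCTACADRBCKCAGGRAHACCABHAA-3'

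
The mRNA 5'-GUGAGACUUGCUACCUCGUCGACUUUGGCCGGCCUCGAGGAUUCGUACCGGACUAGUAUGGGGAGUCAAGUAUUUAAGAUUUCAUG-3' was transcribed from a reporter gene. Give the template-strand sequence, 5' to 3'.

5'-CATGAAATCTTAAATACTTGACTCCCCATACTAGTCCGGTACGAATCCTCGAGGCCGGCCAAAGTCGACGAGGTAGCAAGTCTCAC-3'

Replace U with T to get the coding DNA strand: GTGAGACTTGCTACCTCGTCGACTTTGGCCGGCCTCGAGGATTCGTACCGGACTAGTATGGGGAGTCAAGTATTTAAGATTTCATG. The template strand is its reverse complement (complement CACTCTGAACGATGGAGCAGCTGAAACCGGCCGGAGCTCCTAAGCATGGCCTGATCATACCCCTCAGTTCATAAATTCTAAAGTAC, then reverse).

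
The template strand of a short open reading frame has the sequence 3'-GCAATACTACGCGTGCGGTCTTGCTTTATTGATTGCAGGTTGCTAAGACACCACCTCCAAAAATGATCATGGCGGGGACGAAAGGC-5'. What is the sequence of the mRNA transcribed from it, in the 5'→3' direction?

Reading the template 3'→5' as shown, RNA polymerase pairs each base (A→U, T→A, G↔C) to build mRNA 5'→3' directly.

5'-CGUUAUGAUGCGCACGCCAGAACGAAAUAACUAACGUCCAACGAUUCUGUGGUGGAGGUUUUUACUAGUACCGCCCCUGCUUUCCG-3'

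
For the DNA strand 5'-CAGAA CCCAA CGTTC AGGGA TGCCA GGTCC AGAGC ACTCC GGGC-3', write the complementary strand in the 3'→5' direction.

3'-GTCTTGGGTTGCAAGTCCCTACGGTCCAGGTCTCGTGAGGCCCG-5'

Base-pairing A↔T, G↔C gives the complement. The complementary strand is antiparallel, so paired with a 5'→3' strand it runs 3'→5'.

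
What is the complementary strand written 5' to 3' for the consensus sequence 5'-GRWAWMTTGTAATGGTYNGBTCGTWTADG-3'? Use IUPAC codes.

Standard pairs A↔T, G↔C; ambiguity codes pair R↔Y, M↔K, W↔W, B↔V, D↔H, N↔N. Complement (CYWTWKAACATTACCARNCVAGCAWATHC), then reverse for 5'→3'.

5'-CHTAWACGAVCNRACCATTACAAKWTWYC-3'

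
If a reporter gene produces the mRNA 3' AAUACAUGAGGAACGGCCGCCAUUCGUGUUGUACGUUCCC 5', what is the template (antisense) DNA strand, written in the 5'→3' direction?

5'-TTATGTACTCCTTGCCGGCGGTAAGCACAACATGCAAGGG-3'

Written 5'→3' the mRNA is CCCUUGCAUGUUGUGCUUACCGCCGGCAAGGAGUACAUAA, so the coding DNA strand is CCCTTGCATGTTGTGCTTACCGCCGGCAAGGAGTACATAA. The template is its reverse complement.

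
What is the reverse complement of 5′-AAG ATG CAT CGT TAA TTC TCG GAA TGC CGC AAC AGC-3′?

5'-GCTGTTGCGGCATTCCGAGAATTAACGATGCATCTT-3'

Complement each base (A↔T, G↔C): TTCTACGTAGCAATTAAGAGCCTTACGGCGTTGTCG. Then reverse.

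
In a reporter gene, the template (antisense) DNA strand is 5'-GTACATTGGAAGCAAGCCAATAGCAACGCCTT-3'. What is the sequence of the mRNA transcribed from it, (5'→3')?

RNA polymerase reads the template 3'→5' and synthesizes mRNA 5'→3' by base-pairing (A→U, T→A, G↔C). The complement of the template is CATGTAACCTTCGTTCGGTTATCGTTGCGGAA; antiparallel, so 5'→3' the coding strand is AAGGCGTTGCTATTGGCTTGCTTCCAATGTAC. Replace T with U for the mRNA.

5'-AAGGCGUUGCUAUUGGCUUGCUUCCAAUGUAC-3'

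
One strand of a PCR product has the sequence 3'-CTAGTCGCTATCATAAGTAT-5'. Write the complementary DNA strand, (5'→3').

5'-GATCAGCGATAGTATTCATA-3'

The strand is given 3'→5', so its complement runs 5'→3' in the same left-to-right order: pair each base A↔T, G↔C.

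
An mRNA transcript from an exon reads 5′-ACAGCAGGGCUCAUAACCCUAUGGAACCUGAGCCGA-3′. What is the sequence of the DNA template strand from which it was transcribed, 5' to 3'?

5'-TCGGCTCAGGTTCCATAGGGTTATGAGCCCTGCTGT-3'

Replace U with T to get the coding DNA strand: ACAGCAGGGCTCATAACCCTATGGAACCTGAGCCGA. The template strand is its reverse complement (complement TGTCGTCCCGAGTATTGGGATACCTTGGACTCGGCT, then reverse).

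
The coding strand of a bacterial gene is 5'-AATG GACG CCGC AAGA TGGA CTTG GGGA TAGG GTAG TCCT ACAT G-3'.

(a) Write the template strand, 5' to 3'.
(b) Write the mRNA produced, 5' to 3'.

(a) The template strand is the reverse complement of the coding strand: complement TTACCTGCGGCGTTCTACCTGAACCCCTATCCCATCAGGATGTAC, then reverse.
(b) mRNA matches the coding strand with T→U.

(a) 5'-CATGTAGGACTACCCTATCCCCAAGTCCATCTTGCGGCGTCCATT-3'
(b) 5'-AAUGGACGCCGCAAGAUGGACUUGGGGAUAGGGUAGUCCUACAUG-3'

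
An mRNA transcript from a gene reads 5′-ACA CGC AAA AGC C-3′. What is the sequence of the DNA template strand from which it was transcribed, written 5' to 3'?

Replace U with T to get the coding DNA strand: ACACGCAAAAGCC. The template strand is its reverse complement (complement TGTGCGTTTTCGG, then reverse).

5'-GGCTTTTGCGTGT-3'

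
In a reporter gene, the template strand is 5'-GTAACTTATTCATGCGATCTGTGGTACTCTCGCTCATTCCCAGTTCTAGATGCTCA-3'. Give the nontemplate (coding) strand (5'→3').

5′-TGAGCATCTAGAACTGGGAATGAGCGAGAGTACCACAGATCGCATGAATAAGTTAC-3′

The coding strand is complementary and antiparallel to the template: take the complement (A↔T, G↔C) and reverse.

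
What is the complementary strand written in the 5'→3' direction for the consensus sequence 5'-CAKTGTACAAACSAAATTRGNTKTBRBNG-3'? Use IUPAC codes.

5′-CNVYVAMANCYAATTTSGTTTGTACAMTG-3′

Standard pairs A↔T, G↔C; ambiguity codes pair R↔Y, K↔M, S↔S, B↔V, N↔N. Complement (GTMACATGTTTGSTTTAAYCNAMAVYVNC), then reverse for 5'→3'.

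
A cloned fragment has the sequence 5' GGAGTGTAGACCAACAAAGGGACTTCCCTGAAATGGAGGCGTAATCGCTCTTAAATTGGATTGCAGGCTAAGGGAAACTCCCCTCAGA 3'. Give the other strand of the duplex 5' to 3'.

Pairing A↔T and G↔C gives CCTCACATCTGGTTGTTTCCCTGAAGGGACTTTACCTCCGCATTAGCGAGAATTTAACCTAACGTCCGATTCCCTTTGAGGGGAGTCT, running 3'→5'. Reverse for the 5'→3' convention.

5'-TCTGAGGGGAGTTTCCCTTAGCCTGCAATCCAATTTAAGAGCGATTACGCCTCCATTTCAGGGAAGTCCCTTTGTTGGTCTACACTCC-3'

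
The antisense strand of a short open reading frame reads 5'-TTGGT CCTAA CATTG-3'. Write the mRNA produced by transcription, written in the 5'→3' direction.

5'-CAAUGUUAGGACCAA-3'

RNA polymerase reads the template 3'→5' and synthesizes mRNA 5'→3' by base-pairing (A→U, T→A, G↔C). The complement of the template is AACCAGGATTGTAAC; antiparallel, so 5'→3' the coding strand is CAATGTTAGGACCAA. Replace T with U for the mRNA.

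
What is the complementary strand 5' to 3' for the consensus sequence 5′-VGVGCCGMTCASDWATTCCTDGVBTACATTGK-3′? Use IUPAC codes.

5'-MCAATGTAVBCHAGGAATWHSTGAKCGGCBCB-3'

Standard pairs A↔T, G↔C; ambiguity codes pair M↔K, W↔W, S↔S, B↔V, D↔H. Complement (BCBCGGCKAGTSHWTAAGGAHCBVATGTAACM), then reverse for 5'→3'.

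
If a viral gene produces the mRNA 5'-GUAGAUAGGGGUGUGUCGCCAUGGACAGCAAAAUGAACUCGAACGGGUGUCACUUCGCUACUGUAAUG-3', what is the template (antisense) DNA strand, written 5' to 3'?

Replace U with T to get the coding DNA strand: GTAGATAGGGGTGTGTCGCCATGGACAGCAAAATGAACTCGAACGGGTGTCACTTCGCTACTGTAATG. The template strand is its reverse complement (complement CATCTATCCCCACACAGCGGTACCTGTCGTTTTACTTGAGCTTGCCCACAGTGAAGCGATGACATTAC, then reverse).

5'-CATTACAGTAGCGAAGTGACACCCGTTCGAGTTCATTTTGCTGTCCATGGCGACACACCCCTATCTAC-3'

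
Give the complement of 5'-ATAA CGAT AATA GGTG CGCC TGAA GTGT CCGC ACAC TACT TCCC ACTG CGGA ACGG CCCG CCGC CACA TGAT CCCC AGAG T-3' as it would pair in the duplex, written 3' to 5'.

3'-TATTGCTATTATCCACGCGGACTTCACAGGCGTGTGATGAAGGGTGACGCCTTGCCGGGCGGCGGTGTACTAGGGGTCTCA-5'

Base-pairing A↔T, G↔C gives the complement. The complementary strand is antiparallel, so paired with a 5'→3' strand it runs 3'→5'.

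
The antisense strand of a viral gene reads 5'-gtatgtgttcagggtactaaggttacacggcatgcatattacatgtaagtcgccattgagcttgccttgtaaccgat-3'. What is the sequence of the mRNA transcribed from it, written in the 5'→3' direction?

The mRNA has the sequence of the coding strand (reverse complement of the template) with T→U. Reverse complement of GTATGTGTTCAGGGTACTAAGGTTACACGGCATGCATATTACATGTAAGTCGCCATTGAGCTTGCCTTGTAACCGAT is ATCGGTTACAAGGCAAGCTCAATGGCGACTTACATGTAATATGCATGCCGTGTAACCTTAGTACCCTGAACACATAC; then T→U.

5'-AUCGGUUACAAGGCAAGCUCAAUGGCGACUUACAUGUAAUAUGCAUGCCGUGUAACCUUAGUACCCUGAACACAUAC-3'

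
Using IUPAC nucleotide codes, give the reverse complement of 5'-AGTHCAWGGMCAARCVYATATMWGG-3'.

Standard pairs A↔T, G↔C; ambiguity codes pair R↔Y, M↔K, W↔W, H↔D, V↔B. Complement (TCADGTWCCKGTTYGBRTATAKWCC), then reverse for 5'→3'.

5'-CCWKATATRBGYTTGKCCWTGDACT-3'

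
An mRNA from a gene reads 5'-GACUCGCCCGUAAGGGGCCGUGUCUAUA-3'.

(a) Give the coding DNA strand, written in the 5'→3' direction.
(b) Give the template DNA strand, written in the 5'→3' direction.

(a) 5'-GACTCGCCCGTAAGGGGCCGTGTCTATA-3'
(b) 5'-TATAGACACGGCCCCTTACGGGCGAGTC-3'

(a) The coding strand matches the mRNA with U→T.
(b) The template strand is the reverse complement of the coding strand.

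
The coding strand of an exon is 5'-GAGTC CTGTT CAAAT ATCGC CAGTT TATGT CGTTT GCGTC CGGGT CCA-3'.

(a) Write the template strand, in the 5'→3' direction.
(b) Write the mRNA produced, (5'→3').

(a) The template strand is the reverse complement of the coding strand: complement CTCAGGACAAGTTTATAGCGGTCAAATACAGCAAACGCAGGCCCAGGT, then reverse.
(b) mRNA matches the coding strand with T→U.

(a) 5′-TGGACCCGGACGCAAACGACATAAACTGGCGATATTTGAACAGGACTC-3′
(b) 5'-GAGUCCUGUUCAAAUAUCGCCAGUUUAUGUCGUUUGCGUCCGGGUCCA-3'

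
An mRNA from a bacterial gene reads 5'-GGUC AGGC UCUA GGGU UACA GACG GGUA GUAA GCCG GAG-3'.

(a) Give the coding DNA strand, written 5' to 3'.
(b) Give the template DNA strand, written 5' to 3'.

(a) The coding strand matches the mRNA with U→T.
(b) The template strand is the reverse complement of the coding strand.

(a) 5′-GGTCAGGCTCTAGGGTTACAGACGGGTAGTAAGCCGGAG-3′
(b) 5'-CTCCGGCTTACTACCCGTCTGTAACCCTAGAGCCTGACC-3'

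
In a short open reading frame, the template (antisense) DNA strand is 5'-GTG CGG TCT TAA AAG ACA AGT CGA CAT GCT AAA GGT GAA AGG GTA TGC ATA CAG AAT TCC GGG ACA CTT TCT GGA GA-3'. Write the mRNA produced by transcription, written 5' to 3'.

5′-UCUCCAGAAAGUGUCCCGGAAUUCUGUAUGCAUACCCUUUCACCUUUAGCAUGUCGACUUGUCUUUUAAGACCGCAC-3′

The mRNA has the sequence of the coding strand (reverse complement of the template) with T→U. Reverse complement of GTGCGGTCTTAAAAGACAAGTCGACATGCTAAAGGTGAAAGGGTATGCATACAGAATTCCGGGACACTTTCTGGAGA is TCTCCAGAAAGTGTCCCGGAATTCTGTATGCATACCCTTTCACCTTTAGCATGTCGACTTGTCTTTTAAGACCGCAC; then T→U.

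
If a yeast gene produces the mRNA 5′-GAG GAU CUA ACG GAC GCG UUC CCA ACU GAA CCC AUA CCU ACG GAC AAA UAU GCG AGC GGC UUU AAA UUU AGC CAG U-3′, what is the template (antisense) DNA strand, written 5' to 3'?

5'-ACTGGCTAAATTTAAAGCCGCTCGCATATTTGTCCGTAGGTATGGGTTCAGTTGGGAACGCGTCCGTTAGATCCTC-3'

Replace U with T to get the coding DNA strand: GAGGATCTAACGGACGCGTTCCCAACTGAACCCATACCTACGGACAAATATGCGAGCGGCTTTAAATTTAGCCAGT. The template strand is its reverse complement (complement CTCCTAGATTGCCTGCGCAAGGGTTGACTTGGGTATGGATGCCTGTTTATACGCTCGCCGAAATTTAAATCGGTCA, then reverse).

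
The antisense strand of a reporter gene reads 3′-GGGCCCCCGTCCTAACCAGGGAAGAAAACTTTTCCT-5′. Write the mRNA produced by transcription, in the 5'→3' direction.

Reading the template 3'→5' as shown, RNA polymerase pairs each base (A→U, T→A, G↔C) to build mRNA 5'→3' directly.

5′-CCCGGGGGCAGGAUUGGUCCCUUCUUUUGAAAAGGA-3′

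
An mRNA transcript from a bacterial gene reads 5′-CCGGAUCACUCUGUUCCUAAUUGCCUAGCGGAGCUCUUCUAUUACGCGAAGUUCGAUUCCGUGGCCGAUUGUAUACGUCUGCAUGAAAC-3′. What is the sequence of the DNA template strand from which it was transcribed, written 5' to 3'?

Replace U with T to get the coding DNA strand: CCGGATCACTCTGTTCCTAATTGCCTAGCGGAGCTCTTCTATTACGCGAAGTTCGATTCCGTGGCCGATTGTATACGTCTGCATGAAAC. The template strand is its reverse complement (complement GGCCTAGTGAGACAAGGATTAACGGATCGCCTCGAGAAGATAATGCGCTTCAAGCTAAGGCACCGGCTAACATATGCAGACGTACTTTG, then reverse).

5'-GTTTCATGCAGACGTATACAATCGGCCACGGAATCGAACTTCGCGTAATAGAAGAGCTCCGCTAGGCAATTAGGAACAGAGTGATCCGG-3'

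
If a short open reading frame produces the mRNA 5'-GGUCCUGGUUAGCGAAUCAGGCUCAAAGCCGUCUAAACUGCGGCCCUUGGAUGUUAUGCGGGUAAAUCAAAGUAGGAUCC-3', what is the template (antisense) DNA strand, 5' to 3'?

5'-GGATCCTACTTTGATTTACCCGCATAACATCCAAGGGCCGCAGTTTAGACGGCTTTGAGCCTGATTCGCTAACCAGGACC-3'

Replace U with T to get the coding DNA strand: GGTCCTGGTTAGCGAATCAGGCTCAAAGCCGTCTAAACTGCGGCCCTTGGATGTTATGCGGGTAAATCAAAGTAGGATCC. The template strand is its reverse complement (complement CCAGGACCAATCGCTTAGTCCGAGTTTCGGCAGATTTGACGCCGGGAACCTACAATACGCCCATTTAGTTTCATCCTAGG, then reverse).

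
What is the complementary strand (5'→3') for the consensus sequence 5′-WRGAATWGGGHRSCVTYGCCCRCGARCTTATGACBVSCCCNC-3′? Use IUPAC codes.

5′-GNGGGSBVGTCATAAGYTCGYGGGCRABGSYDCCCWATTCYW-3′

Standard pairs A↔T, G↔C; ambiguity codes pair R↔Y, W↔W, S↔S, B↔V, H↔D, N↔N. Complement (WYCTTAWCCCDYSGBARCGGGYGCTYGAATACTGVBSGGGNG), then reverse for 5'→3'.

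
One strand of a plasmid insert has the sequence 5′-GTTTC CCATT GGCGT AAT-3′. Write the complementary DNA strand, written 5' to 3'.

The complement of GTTTCCCATTGGCGTAAT is CAAAGGGTAACCGCATTA (A↔T, G↔C). DNA strands are antiparallel, so the complementary strand runs 3'→5'; reversing gives the 5'→3' form.

5′-ATTACGCCAATGGGAAAC-3′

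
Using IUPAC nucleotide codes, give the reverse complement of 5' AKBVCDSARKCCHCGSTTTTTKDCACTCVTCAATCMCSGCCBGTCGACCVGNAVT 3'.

5'-ABTNCBGGTCGACVGGCSGKGATTGABGAGTGHMAAAAASCGDGGMYTSHGBVMT-3'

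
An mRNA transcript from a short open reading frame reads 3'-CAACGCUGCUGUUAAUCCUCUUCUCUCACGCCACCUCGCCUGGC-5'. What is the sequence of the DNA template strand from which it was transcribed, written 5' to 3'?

5'-GTTGCGACGACAATTAGGAGAAGAGAGTGCGGTGGAGCGGACCG-3'

Written 5'→3' the mRNA is CGGUCCGCUCCACCGCACUCUCUUCUCCUAAUUGUCGUCGCAAC, so the coding DNA strand is CGGTCCGCTCCACCGCACTCTCTTCTCCTAATTGTCGTCGCAAC. The template is its reverse complement.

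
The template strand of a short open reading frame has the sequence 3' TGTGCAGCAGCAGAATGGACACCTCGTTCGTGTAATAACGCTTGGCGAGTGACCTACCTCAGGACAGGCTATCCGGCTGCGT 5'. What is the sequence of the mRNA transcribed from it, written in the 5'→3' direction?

Reading the template 3'→5' as shown, RNA polymerase pairs each base (A→U, T→A, G↔C) to build mRNA 5'→3' directly.

5'-ACACGUCGUCGUCUUACCUGUGGAGCAAGCACAUUAUUGCGAACCGCUCACUGGAUGGAGUCCUGUCCGAUAGGCCGACGCA-3'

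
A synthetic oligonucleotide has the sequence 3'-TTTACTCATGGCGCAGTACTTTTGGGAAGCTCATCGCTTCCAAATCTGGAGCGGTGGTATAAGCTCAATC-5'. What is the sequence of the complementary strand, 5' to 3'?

5'-AAATGAGTACCGCGTCATGAAAACCCTTCGAGTAGCGAAGGTTTAGACCTCGCCACCATATTCGAGTTAG-3'

The strand is given 3'→5', so its complement runs 5'→3' in the same left-to-right order: pair each base A↔T, G↔C.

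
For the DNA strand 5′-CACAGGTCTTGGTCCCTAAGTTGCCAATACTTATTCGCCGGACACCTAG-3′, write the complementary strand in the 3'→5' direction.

3'-GTGTCCAGAACCAGGGATTCAACGGTTATGAATAAGCGGCCTGTGGATC-5'

Base-pairing A↔T, G↔C gives the complement. The complementary strand is antiparallel, so paired with a 5'→3' strand it runs 3'→5'.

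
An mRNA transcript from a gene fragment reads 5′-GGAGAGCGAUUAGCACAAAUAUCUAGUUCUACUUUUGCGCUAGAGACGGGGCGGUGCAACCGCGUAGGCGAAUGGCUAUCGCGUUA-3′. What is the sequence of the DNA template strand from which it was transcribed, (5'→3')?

5'-TAACGCGATAGCCATTCGCCTACGCGGTTGCACCGCCCCGTCTCTAGCGCAAAAGTAGAACTAGATATTTGTGCTAATCGCTCTCC-3'

Replace U with T to get the coding DNA strand: GGAGAGCGATTAGCACAAATATCTAGTTCTACTTTTGCGCTAGAGACGGGGCGGTGCAACCGCGTAGGCGAATGGCTATCGCGTTA. The template strand is its reverse complement (complement CCTCTCGCTAATCGTGTTTATAGATCAAGATGAAAACGCGATCTCTGCCCCGCCACGTTGGCGCATCCGCTTACCGATAGCGCAAT, then reverse).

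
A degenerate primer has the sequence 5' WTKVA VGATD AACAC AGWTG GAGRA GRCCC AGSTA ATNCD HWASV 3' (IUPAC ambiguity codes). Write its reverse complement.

Standard pairs A↔T, G↔C; ambiguity codes pair R↔Y, K↔M, W↔W, S↔S, D↔H, V↔B, N↔N. Complement (WAMBTBCTAHTTGTGTCWACCTCYTCYGGGTCSATTANGHDWTSB), then reverse for 5'→3'.

5'-BSTWDHGNATTASCTGGGYCTYCTCCAWCTGTGTTHATCBTBMAW-3'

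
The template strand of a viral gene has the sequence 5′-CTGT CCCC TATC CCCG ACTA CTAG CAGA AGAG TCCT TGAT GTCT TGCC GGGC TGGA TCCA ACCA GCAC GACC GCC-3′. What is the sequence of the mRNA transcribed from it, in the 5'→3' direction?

5′-GGCGGUCGUGCUGGUUGGAUCCAGCCCGGCAAGACAUCAAGGACUCUUCUGCUAGUAGUCGGGGAUAGGGGACAG-3′

RNA polymerase reads the template 3'→5' and synthesizes mRNA 5'→3' by base-pairing (A→U, T→A, G↔C). The complement of the template is GACAGGGGATAGGGGCTGATGATCGTCTTCTCAGGAACTACAGAACGGCCCGACCTAGGTTGGTCGTGCTGGCGG; antiparallel, so 5'→3' the coding strand is GGCGGTCGTGCTGGTTGGATCCAGCCCGGCAAGACATCAAGGACTCTTCTGCTAGTAGTCGGGGATAGGGGACAG. Replace T with U for the mRNA.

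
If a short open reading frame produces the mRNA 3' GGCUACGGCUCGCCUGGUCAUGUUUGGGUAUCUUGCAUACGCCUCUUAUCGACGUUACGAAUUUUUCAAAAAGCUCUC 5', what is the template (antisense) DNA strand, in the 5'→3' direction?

5'-CCGATGCCGAGCGGACCAGTACAAACCCATAGAACGTATGCGGAGAATAGCTGCAATGCTTAAAAAGTTTTTCGAGAG-3'

Written 5'→3' the mRNA is CUCUCGAAAAACUUUUUAAGCAUUGCAGCUAUUCUCCGCAUACGUUCUAUGGGUUUGUACUGGUCCGCUCGGCAUCGG, so the coding DNA strand is CTCTCGAAAAACTTTTTAAGCATTGCAGCTATTCTCCGCATACGTTCTATGGGTTTGTACTGGTCCGCTCGGCATCGG. The template is its reverse complement.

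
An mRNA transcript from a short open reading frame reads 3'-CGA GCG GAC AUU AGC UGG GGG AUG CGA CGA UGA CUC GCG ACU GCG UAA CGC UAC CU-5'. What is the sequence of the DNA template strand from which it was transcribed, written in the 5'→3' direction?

Written 5'→3' the mRNA is UCCAUCGCAAUGCGUCAGCGCUCAGUAGCAGCGUAGGGGGUCGAUUACAGGCGAGC, so the coding DNA strand is TCCATCGCAATGCGTCAGCGCTCAGTAGCAGCGTAGGGGGTCGATTACAGGCGAGC. The template is its reverse complement.

5'-GCTCGCCTGTAATCGACCCCCTACGCTGCTACTGAGCGCTGACGCATTGCGATGGA-3'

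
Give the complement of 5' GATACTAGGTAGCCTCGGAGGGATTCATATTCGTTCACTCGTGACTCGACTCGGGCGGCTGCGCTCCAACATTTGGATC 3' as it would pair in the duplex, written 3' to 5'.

3'-CTATGATCCATCGGAGCCTCCCTAAGTATAAGCAAGTGAGCACTGAGCTGAGCCCGCCGACGCGAGGTTGTAAACCTAG-5'

Base-pairing A↔T, G↔C gives the complement. The complementary strand is antiparallel, so paired with a 5'→3' strand it runs 3'→5'.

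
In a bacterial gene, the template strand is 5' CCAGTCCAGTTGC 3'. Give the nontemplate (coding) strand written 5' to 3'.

The coding strand is complementary and antiparallel to the template: take the complement (A↔T, G↔C) and reverse.

5'-GCAACTGGACTGG-3'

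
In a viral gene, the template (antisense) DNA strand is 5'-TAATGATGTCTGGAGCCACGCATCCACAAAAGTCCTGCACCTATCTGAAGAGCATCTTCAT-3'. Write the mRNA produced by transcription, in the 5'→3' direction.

5'-AUGAAGAUGCUCUUCAGAUAGGUGCAGGACUUUUGUGGAUGCGUGGCUCCAGACAUCAUUA-3'

The mRNA has the sequence of the coding strand (reverse complement of the template) with T→U. Reverse complement of TAATGATGTCTGGAGCCACGCATCCACAAAAGTCCTGCACCTATCTGAAGAGCATCTTCAT is ATGAAGATGCTCTTCAGATAGGTGCAGGACTTTTGTGGATGCGTGGCTCCAGACATCATTA; then T→U.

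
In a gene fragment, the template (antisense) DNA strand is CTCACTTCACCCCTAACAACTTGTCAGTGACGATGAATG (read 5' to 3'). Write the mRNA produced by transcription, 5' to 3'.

5'-CAUUCAUCGUCACUGACAAGUUGUUAGGGGUGAAGUGAG-3'

RNA polymerase reads the template 3'→5' and synthesizes mRNA 5'→3' by base-pairing (A→U, T→A, G↔C). The complement of the template is GAGTGAAGTGGGGATTGTTGAACAGTCACTGCTACTTAC; antiparallel, so 5'→3' the coding strand is CATTCATCGTCACTGACAAGTTGTTAGGGGTGAAGTGAG. Replace T with U for the mRNA.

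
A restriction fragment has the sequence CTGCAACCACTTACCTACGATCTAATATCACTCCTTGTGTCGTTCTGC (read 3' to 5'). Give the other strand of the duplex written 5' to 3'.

The strand is given 3'→5', so its complement runs 5'→3' in the same left-to-right order: pair each base A↔T, G↔C.

5'-GACGTTGGTGAATGGATGCTAGATTATAGTGAGGAACACAGCAAGACG-3'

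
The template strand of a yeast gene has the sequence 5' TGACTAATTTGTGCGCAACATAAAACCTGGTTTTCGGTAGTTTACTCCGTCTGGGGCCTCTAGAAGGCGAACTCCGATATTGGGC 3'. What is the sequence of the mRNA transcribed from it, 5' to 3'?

The mRNA has the sequence of the coding strand (reverse complement of the template) with T→U. Reverse complement of TGACTAATTTGTGCGCAACATAAAACCTGGTTTTCGGTAGTTTACTCCGTCTGGGGCCTCTAGAAGGCGAACTCCGATATTGGGC is GCCCAATATCGGAGTTCGCCTTCTAGAGGCCCCAGACGGAGTAAACTACCGAAAACCAGGTTTTATGTTGCGCACAAATTAGTCA; then T→U.

5′-GCCCAAUAUCGGAGUUCGCCUUCUAGAGGCCCCAGACGGAGUAAACUACCGAAAACCAGGUUUUAUGUUGCGCACAAAUUAGUCA-3′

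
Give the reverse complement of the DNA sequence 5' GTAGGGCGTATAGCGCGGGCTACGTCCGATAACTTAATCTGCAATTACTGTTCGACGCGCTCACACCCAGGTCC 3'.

Reading the sequence 3'→5' and pairing each base (A↔T, G↔C) gives the reverse complement directly.

5'-GGACCTGGGTGTGAGCGCGTCGAACAGTAATTGCAGATTAAGTTATCGGACGTAGCCCGCGCTATACGCCCTAC-3'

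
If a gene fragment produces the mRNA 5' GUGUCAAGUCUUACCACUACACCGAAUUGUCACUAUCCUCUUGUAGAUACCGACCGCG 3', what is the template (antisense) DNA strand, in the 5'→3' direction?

Replace U with T to get the coding DNA strand: GTGTCAAGTCTTACCACTACACCGAATTGTCACTATCCTCTTGTAGATACCGACCGCG. The template strand is its reverse complement (complement CACAGTTCAGAATGGTGATGTGGCTTAACAGTGATAGGAGAACATCTATGGCTGGCGC, then reverse).

5'-CGCGGTCGGTATCTACAAGAGGATAGTGACAATTCGGTGTAGTGGTAAGACTTGACAC-3'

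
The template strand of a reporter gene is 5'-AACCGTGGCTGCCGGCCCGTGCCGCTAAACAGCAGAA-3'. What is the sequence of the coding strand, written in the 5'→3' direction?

5'-TTCTGCTGTTTAGCGGCACGGGCCGGCAGCCACGGTT-3'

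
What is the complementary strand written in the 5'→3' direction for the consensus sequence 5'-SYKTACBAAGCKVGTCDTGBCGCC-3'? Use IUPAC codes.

5'-GGCGVCAHGACBMGCTTVGTAMRS-3'

Standard pairs A↔T, G↔C; ambiguity codes pair Y↔R, K↔M, S↔S, B↔V, D↔H. Complement (SRMATGVTTCGMBCAGHACVGCGG), then reverse for 5'→3'.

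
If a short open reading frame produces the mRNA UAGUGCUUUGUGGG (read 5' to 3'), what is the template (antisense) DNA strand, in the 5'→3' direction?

5'-CCCACAAAGCACTA-3'

Replace U with T to get the coding DNA strand: TAGTGCTTTGTGGG. The template strand is its reverse complement (complement ATCACGAAACACCC, then reverse).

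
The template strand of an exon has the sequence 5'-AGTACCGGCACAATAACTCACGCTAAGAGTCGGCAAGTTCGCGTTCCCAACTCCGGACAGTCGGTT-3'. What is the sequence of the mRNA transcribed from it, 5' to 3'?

RNA polymerase reads the template 3'→5' and synthesizes mRNA 5'→3' by base-pairing (A→U, T→A, G↔C). The complement of the template is TCATGGCCGTGTTATTGAGTGCGATTCTCAGCCGTTCAAGCGCAAGGGTTGAGGCCTGTCAGCCAA; antiparallel, so 5'→3' the coding strand is AACCGACTGTCCGGAGTTGGGAACGCGAACTTGCCGACTCTTAGCGTGAGTTATTGTGCCGGTACT. Replace T with U for the mRNA.

5′-AACCGACUGUCCGGAGUUGGGAACGCGAACUUGCCGACUCUUAGCGUGAGUUAUUGUGCCGGUACU-3′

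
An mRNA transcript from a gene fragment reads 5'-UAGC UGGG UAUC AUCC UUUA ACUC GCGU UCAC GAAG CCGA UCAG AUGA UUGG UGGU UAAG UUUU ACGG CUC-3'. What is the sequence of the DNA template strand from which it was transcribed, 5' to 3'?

5'-GAGCCGTAAAACTTAACCACCAATCATCTGATCGGCTTCGTGAACGCGAGTTAAAGGATGATACCCAGCTA-3'

Replace U with T to get the coding DNA strand: TAGCTGGGTATCATCCTTTAACTCGCGTTCACGAAGCCGATCAGATGATTGGTGGTTAAGTTTTACGGCTC. The template strand is its reverse complement (complement ATCGACCCATAGTAGGAAATTGAGCGCAAGTGCTTCGGCTAGTCTACTAACCACCAATTCAAAATGCCGAG, then reverse).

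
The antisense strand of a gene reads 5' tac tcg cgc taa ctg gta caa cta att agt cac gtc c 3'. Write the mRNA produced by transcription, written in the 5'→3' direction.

The mRNA has the sequence of the coding strand (reverse complement of the template) with T→U. Reverse complement of TACTCGCGCTAACTGGTACAACTAATTAGTCACGTCC is GGACGTGACTAATTAGTTGTACCAGTTAGCGCGAGTA; then T→U.

5'-GGACGUGACUAAUUAGUUGUACCAGUUAGCGCGAGUA-3'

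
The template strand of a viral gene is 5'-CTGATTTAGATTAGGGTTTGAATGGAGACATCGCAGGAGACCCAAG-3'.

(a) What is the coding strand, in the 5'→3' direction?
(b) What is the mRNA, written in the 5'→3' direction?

(a) The coding strand is the reverse complement of the template: complement GACTAAATCTAATCCCAAACTTACCTCTGTAGCGTCCTCTGGGTTC, then reverse.
(b) mRNA has the coding-strand sequence with T→U.

(a) 5′-CTTGGGTCTCCTGCGATGTCTCCATTCAAACCCTAATCTAAATCAG-3′
(b) 5'-CUUGGGUCUCCUGCGAUGUCUCCAUUCAAACCCUAAUCUAAAUCAG-3'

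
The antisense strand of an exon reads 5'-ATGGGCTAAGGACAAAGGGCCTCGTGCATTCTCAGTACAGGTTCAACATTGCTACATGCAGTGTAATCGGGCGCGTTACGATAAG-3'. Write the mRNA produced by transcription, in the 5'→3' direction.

5'-CUUAUCGUAACGCGCCCGAUUACACUGCAUGUAGCAAUGUUGAACCUGUACUGAGAAUGCACGAGGCCCUUUGUCCUUAGCCCAU-3'

RNA polymerase reads the template 3'→5' and synthesizes mRNA 5'→3' by base-pairing (A→U, T→A, G↔C). The complement of the template is TACCCGATTCCTGTTTCCCGGAGCACGTAAGAGTCATGTCCAAGTTGTAACGATGTACGTCACATTAGCCCGCGCAATGCTATTC; antiparallel, so 5'→3' the coding strand is CTTATCGTAACGCGCCCGATTACACTGCATGTAGCAATGTTGAACCTGTACTGAGAATGCACGAGGCCCTTTGTCCTTAGCCCAT. Replace T with U for the mRNA.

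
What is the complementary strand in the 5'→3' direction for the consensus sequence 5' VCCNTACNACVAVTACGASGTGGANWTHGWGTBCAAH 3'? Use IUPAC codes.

Standard pairs A↔T, G↔C; ambiguity codes pair W↔W, S↔S, B↔V, H↔D, N↔N. Complement (BGGNATGNTGBTBATGCTSCACCTNWADCWCAVGTTD), then reverse for 5'→3'.

5'-DTTGVACWCDAWNTCCACSTCGTABTBGTNGTANGGB-3'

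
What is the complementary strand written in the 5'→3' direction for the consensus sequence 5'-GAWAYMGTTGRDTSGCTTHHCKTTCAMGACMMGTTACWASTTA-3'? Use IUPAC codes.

Standard pairs A↔T, G↔C; ambiguity codes pair R↔Y, M↔K, W↔W, S↔S, D↔H. Complement (CTWTRKCAACYHASCGAADDGMAAGTKCTGKKCAATGWTSAAT), then reverse for 5'→3'.

5'-TAASTWGTAACKKGTCKTGAAMGDDAAGCSAHYCAACKRTWTC-3'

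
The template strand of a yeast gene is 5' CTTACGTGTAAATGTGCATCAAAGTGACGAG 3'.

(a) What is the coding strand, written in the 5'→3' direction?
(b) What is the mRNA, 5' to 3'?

(a) The coding strand is the reverse complement of the template: complement GAATGCACATTTACACGTAGTTTCACTGCTC, then reverse.
(b) mRNA has the coding-strand sequence with T→U.

(a) 5'-CTCGTCACTTTGATGCACATTTACACGTAAG-3'
(b) 5'-CUCGUCACUUUGAUGCACAUUUACACGUAAG-3'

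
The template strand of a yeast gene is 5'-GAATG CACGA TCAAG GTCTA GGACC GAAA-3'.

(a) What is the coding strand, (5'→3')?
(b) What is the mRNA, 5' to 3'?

(a) 5'-TTTCGGTCCTAGACCTTGATCGTGCATTC-3'
(b) 5′-UUUCGGUCCUAGACCUUGAUCGUGCAUUC-3′

(a) The coding strand is the reverse complement of the template: complement CTTACGTGCTAGTTCCAGATCCTGGCTTT, then reverse.
(b) mRNA has the coding-strand sequence with T→U.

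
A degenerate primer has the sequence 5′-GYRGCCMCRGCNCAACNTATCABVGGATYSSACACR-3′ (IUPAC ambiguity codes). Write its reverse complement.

5'-YGTGTSSRATCCBVTGATANGTTGNGCYGKGGCYRC-3'

Standard pairs A↔T, G↔C; ambiguity codes pair R↔Y, M↔K, S↔S, B↔V, N↔N. Complement (CRYCGGKGYCGNGTTGNATAGTVBCCTARSSTGTGY), then reverse for 5'→3'.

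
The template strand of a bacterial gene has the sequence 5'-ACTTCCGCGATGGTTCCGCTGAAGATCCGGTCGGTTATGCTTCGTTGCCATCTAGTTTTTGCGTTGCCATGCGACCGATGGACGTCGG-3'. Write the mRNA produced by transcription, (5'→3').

RNA polymerase reads the template 3'→5' and synthesizes mRNA 5'→3' by base-pairing (A→U, T→A, G↔C). The complement of the template is TGAAGGCGCTACCAAGGCGACTTCTAGGCCAGCCAATACGAAGCAACGGTAGATCAAAAACGCAACGGTACGCTGGCTACCTGCAGCC; antiparallel, so 5'→3' the coding strand is CCGACGTCCATCGGTCGCATGGCAACGCAAAAACTAGATGGCAACGAAGCATAACCGACCGGATCTTCAGCGGAACCATCGCGGAAGT. Replace T with U for the mRNA.

5'-CCGACGUCCAUCGGUCGCAUGGCAACGCAAAAACUAGAUGGCAACGAAGCAUAACCGACCGGAUCUUCAGCGGAACCAUCGCGGAAGU-3'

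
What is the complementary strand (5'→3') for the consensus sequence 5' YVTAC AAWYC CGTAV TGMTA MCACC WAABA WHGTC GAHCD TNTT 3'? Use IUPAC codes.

5′-AANAHGDTCGACDWTVTTWGGTGKTAKCABTACGGRWTTGTABR-3′

Standard pairs A↔T, G↔C; ambiguity codes pair Y↔R, M↔K, W↔W, B↔V, D↔H, N↔N. Complement (RBATGTTWRGGCATBACKATKGTGGWTTVTWDCAGCTDGHANAA), then reverse for 5'→3'.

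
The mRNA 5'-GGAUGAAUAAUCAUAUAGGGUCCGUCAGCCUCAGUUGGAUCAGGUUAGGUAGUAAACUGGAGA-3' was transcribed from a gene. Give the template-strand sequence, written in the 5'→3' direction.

5'-TCTCCAGTTTACTACCTAACCTGATCCAACTGAGGCTGACGGACCCTATATGATTATTCATCC-3'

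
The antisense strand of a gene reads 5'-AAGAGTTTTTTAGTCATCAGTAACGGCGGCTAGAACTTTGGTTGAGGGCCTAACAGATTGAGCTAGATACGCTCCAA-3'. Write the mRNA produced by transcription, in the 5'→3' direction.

5'-UUGGAGCGUAUCUAGCUCAAUCUGUUAGGCCCUCAACCAAAGUUCUAGCCGCCGUUACUGAUGACUAAAAAACUCUU-3'

RNA polymerase reads the template 3'→5' and synthesizes mRNA 5'→3' by base-pairing (A→U, T→A, G↔C). The complement of the template is TTCTCAAAAAATCAGTAGTCATTGCCGCCGATCTTGAAACCAACTCCCGGATTGTCTAACTCGATCTATGCGAGGTT; antiparallel, so 5'→3' the coding strand is TTGGAGCGTATCTAGCTCAATCTGTTAGGCCCTCAACCAAAGTTCTAGCCGCCGTTACTGATGACTAAAAAACTCTT. Replace T with U for the mRNA.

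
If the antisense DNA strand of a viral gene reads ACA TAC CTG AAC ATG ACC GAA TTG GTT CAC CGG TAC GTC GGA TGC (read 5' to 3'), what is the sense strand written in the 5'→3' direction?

The coding strand is complementary and antiparallel to the template: take the complement (A↔T, G↔C) and reverse.

5'-GCATCCGACGTACCGGTGAACCAATTCGGTCATGTTCAGGTATGT-3'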